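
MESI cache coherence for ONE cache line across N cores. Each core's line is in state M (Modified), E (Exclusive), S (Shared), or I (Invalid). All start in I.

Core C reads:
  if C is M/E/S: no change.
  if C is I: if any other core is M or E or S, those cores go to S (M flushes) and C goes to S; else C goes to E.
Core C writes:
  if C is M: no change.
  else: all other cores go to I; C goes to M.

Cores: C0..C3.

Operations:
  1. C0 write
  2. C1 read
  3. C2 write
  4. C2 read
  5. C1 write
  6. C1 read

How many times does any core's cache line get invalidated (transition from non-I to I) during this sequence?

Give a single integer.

Answer: 3

Derivation:
Op 1: C0 write [C0 write: invalidate none -> C0=M] -> [M,I,I,I] (invalidations this op: 0; running total: 0)
Op 2: C1 read [C1 read from I: others=['C0=M'] -> C1=S, others downsized to S] -> [S,S,I,I] (invalidations this op: 0; running total: 0)
Op 3: C2 write [C2 write: invalidate ['C0=S', 'C1=S'] -> C2=M] -> [I,I,M,I] (invalidations this op: 2; running total: 2)
Op 4: C2 read [C2 read: already in M, no change] -> [I,I,M,I] (invalidations this op: 0; running total: 2)
Op 5: C1 write [C1 write: invalidate ['C2=M'] -> C1=M] -> [I,M,I,I] (invalidations this op: 1; running total: 3)
Op 6: C1 read [C1 read: already in M, no change] -> [I,M,I,I] (invalidations this op: 0; running total: 3)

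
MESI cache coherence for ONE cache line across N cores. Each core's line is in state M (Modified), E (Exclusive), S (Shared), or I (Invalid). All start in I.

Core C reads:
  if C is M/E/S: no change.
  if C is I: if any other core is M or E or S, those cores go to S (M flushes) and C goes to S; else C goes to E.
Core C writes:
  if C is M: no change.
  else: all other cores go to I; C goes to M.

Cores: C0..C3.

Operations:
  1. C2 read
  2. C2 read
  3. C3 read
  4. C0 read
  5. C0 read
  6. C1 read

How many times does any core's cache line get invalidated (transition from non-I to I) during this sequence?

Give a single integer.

Op 1: C2 read [C2 read from I: no other sharers -> C2=E (exclusive)] -> [I,I,E,I] (invalidations this op: 0; running total: 0)
Op 2: C2 read [C2 read: already in E, no change] -> [I,I,E,I] (invalidations this op: 0; running total: 0)
Op 3: C3 read [C3 read from I: others=['C2=E'] -> C3=S, others downsized to S] -> [I,I,S,S] (invalidations this op: 0; running total: 0)
Op 4: C0 read [C0 read from I: others=['C2=S', 'C3=S'] -> C0=S, others downsized to S] -> [S,I,S,S] (invalidations this op: 0; running total: 0)
Op 5: C0 read [C0 read: already in S, no change] -> [S,I,S,S] (invalidations this op: 0; running total: 0)
Op 6: C1 read [C1 read from I: others=['C0=S', 'C2=S', 'C3=S'] -> C1=S, others downsized to S] -> [S,S,S,S] (invalidations this op: 0; running total: 0)

Answer: 0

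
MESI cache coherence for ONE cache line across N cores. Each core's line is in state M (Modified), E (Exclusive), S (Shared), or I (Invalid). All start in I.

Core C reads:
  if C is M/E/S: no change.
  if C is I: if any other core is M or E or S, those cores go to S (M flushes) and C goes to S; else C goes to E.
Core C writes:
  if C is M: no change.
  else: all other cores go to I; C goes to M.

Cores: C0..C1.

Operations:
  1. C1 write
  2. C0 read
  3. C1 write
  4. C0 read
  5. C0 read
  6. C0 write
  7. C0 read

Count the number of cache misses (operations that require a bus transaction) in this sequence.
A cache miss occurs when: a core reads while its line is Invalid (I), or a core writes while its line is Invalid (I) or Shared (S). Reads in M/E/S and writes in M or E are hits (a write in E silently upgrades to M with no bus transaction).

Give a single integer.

Answer: 5

Derivation:
Op 1: C1 write [C1 write: invalidate none -> C1=M] -> [I,M] [MISS #1: write from I]
Op 2: C0 read [C0 read from I: others=['C1=M'] -> C0=S, others downsized to S] -> [S,S] [MISS #2: read from I]
Op 3: C1 write [C1 write: invalidate ['C0=S'] -> C1=M] -> [I,M] [MISS #3: write from S]
Op 4: C0 read [C0 read from I: others=['C1=M'] -> C0=S, others downsized to S] -> [S,S] [MISS #4: read from I]
Op 5: C0 read [C0 read: already in S, no change] -> [S,S] [hit: read from S]
Op 6: C0 write [C0 write: invalidate ['C1=S'] -> C0=M] -> [M,I] [MISS #5: write from S]
Op 7: C0 read [C0 read: already in M, no change] -> [M,I] [hit: read from M]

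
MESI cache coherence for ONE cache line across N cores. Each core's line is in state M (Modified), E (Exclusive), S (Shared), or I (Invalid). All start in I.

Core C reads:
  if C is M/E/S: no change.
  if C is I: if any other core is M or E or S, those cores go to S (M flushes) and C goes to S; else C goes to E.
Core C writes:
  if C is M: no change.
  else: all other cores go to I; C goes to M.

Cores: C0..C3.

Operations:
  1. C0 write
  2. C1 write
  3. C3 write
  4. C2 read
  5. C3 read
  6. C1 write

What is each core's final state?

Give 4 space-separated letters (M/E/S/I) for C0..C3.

Answer: I M I I

Derivation:
Op 1: C0 write [C0 write: invalidate none -> C0=M] -> [M,I,I,I]
Op 2: C1 write [C1 write: invalidate ['C0=M'] -> C1=M] -> [I,M,I,I]
Op 3: C3 write [C3 write: invalidate ['C1=M'] -> C3=M] -> [I,I,I,M]
Op 4: C2 read [C2 read from I: others=['C3=M'] -> C2=S, others downsized to S] -> [I,I,S,S]
Op 5: C3 read [C3 read: already in S, no change] -> [I,I,S,S]
Op 6: C1 write [C1 write: invalidate ['C2=S', 'C3=S'] -> C1=M] -> [I,M,I,I]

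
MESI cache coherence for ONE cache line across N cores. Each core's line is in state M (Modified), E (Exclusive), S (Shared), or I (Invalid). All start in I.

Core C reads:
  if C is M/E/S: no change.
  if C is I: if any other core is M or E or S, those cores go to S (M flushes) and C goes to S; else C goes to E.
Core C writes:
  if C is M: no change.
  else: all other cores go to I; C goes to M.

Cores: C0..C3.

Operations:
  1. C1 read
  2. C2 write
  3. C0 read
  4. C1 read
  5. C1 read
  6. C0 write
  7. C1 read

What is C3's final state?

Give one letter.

Answer: I

Derivation:
Op 1: C1 read [C1 read from I: no other sharers -> C1=E (exclusive)] -> [I,E,I,I]
Op 2: C2 write [C2 write: invalidate ['C1=E'] -> C2=M] -> [I,I,M,I]
Op 3: C0 read [C0 read from I: others=['C2=M'] -> C0=S, others downsized to S] -> [S,I,S,I]
Op 4: C1 read [C1 read from I: others=['C0=S', 'C2=S'] -> C1=S, others downsized to S] -> [S,S,S,I]
Op 5: C1 read [C1 read: already in S, no change] -> [S,S,S,I]
Op 6: C0 write [C0 write: invalidate ['C1=S', 'C2=S'] -> C0=M] -> [M,I,I,I]
Op 7: C1 read [C1 read from I: others=['C0=M'] -> C1=S, others downsized to S] -> [S,S,I,I]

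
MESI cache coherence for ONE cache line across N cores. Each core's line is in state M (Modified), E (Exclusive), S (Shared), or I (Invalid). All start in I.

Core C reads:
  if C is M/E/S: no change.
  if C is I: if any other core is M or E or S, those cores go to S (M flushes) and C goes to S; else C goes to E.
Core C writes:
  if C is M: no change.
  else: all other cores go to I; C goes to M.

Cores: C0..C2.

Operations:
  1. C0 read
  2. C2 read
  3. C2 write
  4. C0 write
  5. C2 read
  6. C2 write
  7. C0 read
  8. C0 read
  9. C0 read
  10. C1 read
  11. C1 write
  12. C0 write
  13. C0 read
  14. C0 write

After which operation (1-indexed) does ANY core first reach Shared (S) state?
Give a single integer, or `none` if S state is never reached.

Op 1: C0 read [C0 read from I: no other sharers -> C0=E (exclusive)] -> [E,I,I]
Op 2: C2 read [C2 read from I: others=['C0=E'] -> C2=S, others downsized to S] -> [S,I,S]
  -> First S state at op 2; remaining ops need not be traced.

Answer: 2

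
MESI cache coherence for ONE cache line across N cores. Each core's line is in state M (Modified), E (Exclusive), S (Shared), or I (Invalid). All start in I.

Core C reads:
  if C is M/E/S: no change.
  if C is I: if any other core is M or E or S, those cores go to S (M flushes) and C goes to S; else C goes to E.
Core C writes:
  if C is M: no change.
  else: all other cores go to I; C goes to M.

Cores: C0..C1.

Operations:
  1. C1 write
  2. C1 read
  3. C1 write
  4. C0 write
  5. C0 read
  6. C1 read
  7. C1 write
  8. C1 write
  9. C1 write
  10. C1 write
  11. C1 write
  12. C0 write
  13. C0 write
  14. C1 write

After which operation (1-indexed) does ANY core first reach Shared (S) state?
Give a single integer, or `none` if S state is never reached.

Answer: 6

Derivation:
Op 1: C1 write [C1 write: invalidate none -> C1=M] -> [I,M]
Op 2: C1 read [C1 read: already in M, no change] -> [I,M]
Op 3: C1 write [C1 write: already M (modified), no change] -> [I,M]
Op 4: C0 write [C0 write: invalidate ['C1=M'] -> C0=M] -> [M,I]
Op 5: C0 read [C0 read: already in M, no change] -> [M,I]
Op 6: C1 read [C1 read from I: others=['C0=M'] -> C1=S, others downsized to S] -> [S,S]
  -> First S state at op 6; remaining ops need not be traced.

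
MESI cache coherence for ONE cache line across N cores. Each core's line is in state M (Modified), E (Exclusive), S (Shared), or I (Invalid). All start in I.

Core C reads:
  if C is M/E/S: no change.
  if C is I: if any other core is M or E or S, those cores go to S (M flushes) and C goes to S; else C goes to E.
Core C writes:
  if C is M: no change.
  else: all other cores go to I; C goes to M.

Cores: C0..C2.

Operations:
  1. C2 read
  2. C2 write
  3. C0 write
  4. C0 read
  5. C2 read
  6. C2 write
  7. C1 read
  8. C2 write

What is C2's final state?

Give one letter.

Answer: M

Derivation:
Op 1: C2 read [C2 read from I: no other sharers -> C2=E (exclusive)] -> [I,I,E]
Op 2: C2 write [C2 write: invalidate none -> C2=M] -> [I,I,M]
Op 3: C0 write [C0 write: invalidate ['C2=M'] -> C0=M] -> [M,I,I]
Op 4: C0 read [C0 read: already in M, no change] -> [M,I,I]
Op 5: C2 read [C2 read from I: others=['C0=M'] -> C2=S, others downsized to S] -> [S,I,S]
Op 6: C2 write [C2 write: invalidate ['C0=S'] -> C2=M] -> [I,I,M]
Op 7: C1 read [C1 read from I: others=['C2=M'] -> C1=S, others downsized to S] -> [I,S,S]
Op 8: C2 write [C2 write: invalidate ['C1=S'] -> C2=M] -> [I,I,M]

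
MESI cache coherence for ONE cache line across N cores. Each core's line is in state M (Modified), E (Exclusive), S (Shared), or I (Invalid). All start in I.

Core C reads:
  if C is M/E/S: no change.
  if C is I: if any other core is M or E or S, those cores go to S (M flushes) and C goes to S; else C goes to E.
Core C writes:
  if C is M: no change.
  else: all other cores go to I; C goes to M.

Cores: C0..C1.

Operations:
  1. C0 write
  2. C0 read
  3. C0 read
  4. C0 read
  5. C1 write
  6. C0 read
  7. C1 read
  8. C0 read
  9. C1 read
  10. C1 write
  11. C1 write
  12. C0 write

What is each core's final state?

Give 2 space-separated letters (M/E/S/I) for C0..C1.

Answer: M I

Derivation:
Op 1: C0 write [C0 write: invalidate none -> C0=M] -> [M,I]
Op 2: C0 read [C0 read: already in M, no change] -> [M,I]
Op 3: C0 read [C0 read: already in M, no change] -> [M,I]
Op 4: C0 read [C0 read: already in M, no change] -> [M,I]
Op 5: C1 write [C1 write: invalidate ['C0=M'] -> C1=M] -> [I,M]
Op 6: C0 read [C0 read from I: others=['C1=M'] -> C0=S, others downsized to S] -> [S,S]
Op 7: C1 read [C1 read: already in S, no change] -> [S,S]
Op 8: C0 read [C0 read: already in S, no change] -> [S,S]
Op 9: C1 read [C1 read: already in S, no change] -> [S,S]
Op 10: C1 write [C1 write: invalidate ['C0=S'] -> C1=M] -> [I,M]
Op 11: C1 write [C1 write: already M (modified), no change] -> [I,M]
Op 12: C0 write [C0 write: invalidate ['C1=M'] -> C0=M] -> [M,I]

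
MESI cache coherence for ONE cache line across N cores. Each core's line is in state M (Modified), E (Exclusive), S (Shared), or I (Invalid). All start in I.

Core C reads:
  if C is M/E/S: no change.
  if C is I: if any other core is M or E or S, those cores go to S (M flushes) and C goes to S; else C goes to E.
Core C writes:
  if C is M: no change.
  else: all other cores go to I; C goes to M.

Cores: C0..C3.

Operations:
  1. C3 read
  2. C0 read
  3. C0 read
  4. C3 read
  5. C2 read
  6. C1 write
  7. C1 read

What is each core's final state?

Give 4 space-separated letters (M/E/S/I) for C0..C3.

Answer: I M I I

Derivation:
Op 1: C3 read [C3 read from I: no other sharers -> C3=E (exclusive)] -> [I,I,I,E]
Op 2: C0 read [C0 read from I: others=['C3=E'] -> C0=S, others downsized to S] -> [S,I,I,S]
Op 3: C0 read [C0 read: already in S, no change] -> [S,I,I,S]
Op 4: C3 read [C3 read: already in S, no change] -> [S,I,I,S]
Op 5: C2 read [C2 read from I: others=['C0=S', 'C3=S'] -> C2=S, others downsized to S] -> [S,I,S,S]
Op 6: C1 write [C1 write: invalidate ['C0=S', 'C2=S', 'C3=S'] -> C1=M] -> [I,M,I,I]
Op 7: C1 read [C1 read: already in M, no change] -> [I,M,I,I]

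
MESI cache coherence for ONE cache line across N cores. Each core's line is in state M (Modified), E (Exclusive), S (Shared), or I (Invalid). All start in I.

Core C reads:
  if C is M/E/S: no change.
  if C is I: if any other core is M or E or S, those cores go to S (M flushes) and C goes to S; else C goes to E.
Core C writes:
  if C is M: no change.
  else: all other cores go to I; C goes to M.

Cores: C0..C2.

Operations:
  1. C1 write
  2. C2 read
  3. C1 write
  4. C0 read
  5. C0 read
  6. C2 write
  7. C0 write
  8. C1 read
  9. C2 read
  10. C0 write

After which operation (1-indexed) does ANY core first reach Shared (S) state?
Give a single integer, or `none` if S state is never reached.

Op 1: C1 write [C1 write: invalidate none -> C1=M] -> [I,M,I]
Op 2: C2 read [C2 read from I: others=['C1=M'] -> C2=S, others downsized to S] -> [I,S,S]
  -> First S state at op 2; remaining ops need not be traced.

Answer: 2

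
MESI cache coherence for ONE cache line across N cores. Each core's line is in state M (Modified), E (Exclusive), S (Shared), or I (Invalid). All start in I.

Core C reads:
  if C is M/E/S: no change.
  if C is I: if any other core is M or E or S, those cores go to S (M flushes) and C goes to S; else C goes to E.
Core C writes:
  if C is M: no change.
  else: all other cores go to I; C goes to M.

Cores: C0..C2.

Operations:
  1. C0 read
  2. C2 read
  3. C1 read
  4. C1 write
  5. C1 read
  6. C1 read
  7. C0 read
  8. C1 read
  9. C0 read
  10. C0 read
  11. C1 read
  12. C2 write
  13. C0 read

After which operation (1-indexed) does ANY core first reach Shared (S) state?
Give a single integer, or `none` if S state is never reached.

Op 1: C0 read [C0 read from I: no other sharers -> C0=E (exclusive)] -> [E,I,I]
Op 2: C2 read [C2 read from I: others=['C0=E'] -> C2=S, others downsized to S] -> [S,I,S]
  -> First S state at op 2; remaining ops need not be traced.

Answer: 2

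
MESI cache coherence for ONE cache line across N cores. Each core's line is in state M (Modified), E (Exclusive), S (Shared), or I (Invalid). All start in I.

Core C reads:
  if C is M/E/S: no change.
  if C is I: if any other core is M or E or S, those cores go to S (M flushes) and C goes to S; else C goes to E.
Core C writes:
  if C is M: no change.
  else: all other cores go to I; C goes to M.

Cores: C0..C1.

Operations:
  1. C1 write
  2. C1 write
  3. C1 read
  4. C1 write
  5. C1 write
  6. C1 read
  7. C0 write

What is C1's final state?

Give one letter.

Answer: I

Derivation:
Op 1: C1 write [C1 write: invalidate none -> C1=M] -> [I,M]
Op 2: C1 write [C1 write: already M (modified), no change] -> [I,M]
Op 3: C1 read [C1 read: already in M, no change] -> [I,M]
Op 4: C1 write [C1 write: already M (modified), no change] -> [I,M]
Op 5: C1 write [C1 write: already M (modified), no change] -> [I,M]
Op 6: C1 read [C1 read: already in M, no change] -> [I,M]
Op 7: C0 write [C0 write: invalidate ['C1=M'] -> C0=M] -> [M,I]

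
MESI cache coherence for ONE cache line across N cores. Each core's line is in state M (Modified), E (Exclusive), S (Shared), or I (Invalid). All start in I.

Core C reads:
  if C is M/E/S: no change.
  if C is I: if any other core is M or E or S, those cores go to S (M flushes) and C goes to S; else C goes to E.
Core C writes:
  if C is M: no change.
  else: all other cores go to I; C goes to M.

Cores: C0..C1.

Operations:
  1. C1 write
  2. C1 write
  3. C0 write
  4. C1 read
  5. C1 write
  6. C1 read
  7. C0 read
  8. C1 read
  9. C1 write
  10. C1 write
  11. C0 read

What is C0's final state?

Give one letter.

Op 1: C1 write [C1 write: invalidate none -> C1=M] -> [I,M]
Op 2: C1 write [C1 write: already M (modified), no change] -> [I,M]
Op 3: C0 write [C0 write: invalidate ['C1=M'] -> C0=M] -> [M,I]
Op 4: C1 read [C1 read from I: others=['C0=M'] -> C1=S, others downsized to S] -> [S,S]
Op 5: C1 write [C1 write: invalidate ['C0=S'] -> C1=M] -> [I,M]
Op 6: C1 read [C1 read: already in M, no change] -> [I,M]
Op 7: C0 read [C0 read from I: others=['C1=M'] -> C0=S, others downsized to S] -> [S,S]
Op 8: C1 read [C1 read: already in S, no change] -> [S,S]
Op 9: C1 write [C1 write: invalidate ['C0=S'] -> C1=M] -> [I,M]
Op 10: C1 write [C1 write: already M (modified), no change] -> [I,M]
Op 11: C0 read [C0 read from I: others=['C1=M'] -> C0=S, others downsized to S] -> [S,S]

Answer: S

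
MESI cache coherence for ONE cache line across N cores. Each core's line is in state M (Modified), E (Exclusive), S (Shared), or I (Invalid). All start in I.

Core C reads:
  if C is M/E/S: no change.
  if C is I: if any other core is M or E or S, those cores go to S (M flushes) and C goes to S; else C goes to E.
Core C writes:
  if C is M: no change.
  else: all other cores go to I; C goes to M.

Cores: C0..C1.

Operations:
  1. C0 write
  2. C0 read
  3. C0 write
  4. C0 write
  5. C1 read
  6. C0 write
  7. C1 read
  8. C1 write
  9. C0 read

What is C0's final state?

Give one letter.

Op 1: C0 write [C0 write: invalidate none -> C0=M] -> [M,I]
Op 2: C0 read [C0 read: already in M, no change] -> [M,I]
Op 3: C0 write [C0 write: already M (modified), no change] -> [M,I]
Op 4: C0 write [C0 write: already M (modified), no change] -> [M,I]
Op 5: C1 read [C1 read from I: others=['C0=M'] -> C1=S, others downsized to S] -> [S,S]
Op 6: C0 write [C0 write: invalidate ['C1=S'] -> C0=M] -> [M,I]
Op 7: C1 read [C1 read from I: others=['C0=M'] -> C1=S, others downsized to S] -> [S,S]
Op 8: C1 write [C1 write: invalidate ['C0=S'] -> C1=M] -> [I,M]
Op 9: C0 read [C0 read from I: others=['C1=M'] -> C0=S, others downsized to S] -> [S,S]

Answer: S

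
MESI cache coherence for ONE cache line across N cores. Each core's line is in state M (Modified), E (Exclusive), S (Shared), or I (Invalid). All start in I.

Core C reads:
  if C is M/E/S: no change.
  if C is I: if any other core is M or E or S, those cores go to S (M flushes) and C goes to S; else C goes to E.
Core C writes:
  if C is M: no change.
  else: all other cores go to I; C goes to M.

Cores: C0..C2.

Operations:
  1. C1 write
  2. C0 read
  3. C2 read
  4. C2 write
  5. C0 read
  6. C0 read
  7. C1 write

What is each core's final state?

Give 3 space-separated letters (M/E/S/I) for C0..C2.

Answer: I M I

Derivation:
Op 1: C1 write [C1 write: invalidate none -> C1=M] -> [I,M,I]
Op 2: C0 read [C0 read from I: others=['C1=M'] -> C0=S, others downsized to S] -> [S,S,I]
Op 3: C2 read [C2 read from I: others=['C0=S', 'C1=S'] -> C2=S, others downsized to S] -> [S,S,S]
Op 4: C2 write [C2 write: invalidate ['C0=S', 'C1=S'] -> C2=M] -> [I,I,M]
Op 5: C0 read [C0 read from I: others=['C2=M'] -> C0=S, others downsized to S] -> [S,I,S]
Op 6: C0 read [C0 read: already in S, no change] -> [S,I,S]
Op 7: C1 write [C1 write: invalidate ['C0=S', 'C2=S'] -> C1=M] -> [I,M,I]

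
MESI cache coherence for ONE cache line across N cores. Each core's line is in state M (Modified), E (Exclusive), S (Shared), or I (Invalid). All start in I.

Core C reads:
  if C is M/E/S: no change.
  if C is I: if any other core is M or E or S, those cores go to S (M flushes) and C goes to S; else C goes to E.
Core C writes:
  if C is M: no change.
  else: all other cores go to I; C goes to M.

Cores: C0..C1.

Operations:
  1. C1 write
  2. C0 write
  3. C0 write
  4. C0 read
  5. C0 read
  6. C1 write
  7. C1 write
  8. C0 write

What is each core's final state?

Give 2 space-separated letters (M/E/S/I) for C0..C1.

Answer: M I

Derivation:
Op 1: C1 write [C1 write: invalidate none -> C1=M] -> [I,M]
Op 2: C0 write [C0 write: invalidate ['C1=M'] -> C0=M] -> [M,I]
Op 3: C0 write [C0 write: already M (modified), no change] -> [M,I]
Op 4: C0 read [C0 read: already in M, no change] -> [M,I]
Op 5: C0 read [C0 read: already in M, no change] -> [M,I]
Op 6: C1 write [C1 write: invalidate ['C0=M'] -> C1=M] -> [I,M]
Op 7: C1 write [C1 write: already M (modified), no change] -> [I,M]
Op 8: C0 write [C0 write: invalidate ['C1=M'] -> C0=M] -> [M,I]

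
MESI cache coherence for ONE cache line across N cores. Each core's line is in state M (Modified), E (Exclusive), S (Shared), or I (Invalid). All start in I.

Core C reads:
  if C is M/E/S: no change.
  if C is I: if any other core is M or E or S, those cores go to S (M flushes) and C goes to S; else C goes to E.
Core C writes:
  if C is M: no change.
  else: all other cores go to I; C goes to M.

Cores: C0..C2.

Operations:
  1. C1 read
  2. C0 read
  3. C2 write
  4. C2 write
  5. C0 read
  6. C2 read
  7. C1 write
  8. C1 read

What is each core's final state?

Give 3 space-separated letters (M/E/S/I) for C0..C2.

Op 1: C1 read [C1 read from I: no other sharers -> C1=E (exclusive)] -> [I,E,I]
Op 2: C0 read [C0 read from I: others=['C1=E'] -> C0=S, others downsized to S] -> [S,S,I]
Op 3: C2 write [C2 write: invalidate ['C0=S', 'C1=S'] -> C2=M] -> [I,I,M]
Op 4: C2 write [C2 write: already M (modified), no change] -> [I,I,M]
Op 5: C0 read [C0 read from I: others=['C2=M'] -> C0=S, others downsized to S] -> [S,I,S]
Op 6: C2 read [C2 read: already in S, no change] -> [S,I,S]
Op 7: C1 write [C1 write: invalidate ['C0=S', 'C2=S'] -> C1=M] -> [I,M,I]
Op 8: C1 read [C1 read: already in M, no change] -> [I,M,I]

Answer: I M I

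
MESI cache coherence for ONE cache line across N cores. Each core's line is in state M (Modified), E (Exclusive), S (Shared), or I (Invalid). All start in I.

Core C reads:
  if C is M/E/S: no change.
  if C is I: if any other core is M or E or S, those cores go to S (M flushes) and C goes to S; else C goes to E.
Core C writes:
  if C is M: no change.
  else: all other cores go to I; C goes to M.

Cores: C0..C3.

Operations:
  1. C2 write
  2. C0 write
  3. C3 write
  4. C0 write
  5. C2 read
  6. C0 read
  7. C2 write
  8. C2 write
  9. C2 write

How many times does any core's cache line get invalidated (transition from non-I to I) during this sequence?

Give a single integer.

Answer: 4

Derivation:
Op 1: C2 write [C2 write: invalidate none -> C2=M] -> [I,I,M,I] (invalidations this op: 0; running total: 0)
Op 2: C0 write [C0 write: invalidate ['C2=M'] -> C0=M] -> [M,I,I,I] (invalidations this op: 1; running total: 1)
Op 3: C3 write [C3 write: invalidate ['C0=M'] -> C3=M] -> [I,I,I,M] (invalidations this op: 1; running total: 2)
Op 4: C0 write [C0 write: invalidate ['C3=M'] -> C0=M] -> [M,I,I,I] (invalidations this op: 1; running total: 3)
Op 5: C2 read [C2 read from I: others=['C0=M'] -> C2=S, others downsized to S] -> [S,I,S,I] (invalidations this op: 0; running total: 3)
Op 6: C0 read [C0 read: already in S, no change] -> [S,I,S,I] (invalidations this op: 0; running total: 3)
Op 7: C2 write [C2 write: invalidate ['C0=S'] -> C2=M] -> [I,I,M,I] (invalidations this op: 1; running total: 4)
Op 8: C2 write [C2 write: already M (modified), no change] -> [I,I,M,I] (invalidations this op: 0; running total: 4)
Op 9: C2 write [C2 write: already M (modified), no change] -> [I,I,M,I] (invalidations this op: 0; running total: 4)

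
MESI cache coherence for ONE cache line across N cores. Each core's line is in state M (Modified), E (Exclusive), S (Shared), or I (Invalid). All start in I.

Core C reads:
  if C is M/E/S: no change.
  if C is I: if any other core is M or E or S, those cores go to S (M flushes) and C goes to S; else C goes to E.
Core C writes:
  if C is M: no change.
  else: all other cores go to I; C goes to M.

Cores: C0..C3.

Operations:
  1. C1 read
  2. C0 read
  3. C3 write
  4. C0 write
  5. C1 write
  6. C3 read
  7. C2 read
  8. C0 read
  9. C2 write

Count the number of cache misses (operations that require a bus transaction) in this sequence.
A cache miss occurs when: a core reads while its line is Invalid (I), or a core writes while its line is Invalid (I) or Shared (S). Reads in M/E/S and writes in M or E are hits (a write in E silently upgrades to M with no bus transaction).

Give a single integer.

Op 1: C1 read [C1 read from I: no other sharers -> C1=E (exclusive)] -> [I,E,I,I] [MISS #1: read from I]
Op 2: C0 read [C0 read from I: others=['C1=E'] -> C0=S, others downsized to S] -> [S,S,I,I] [MISS #2: read from I]
Op 3: C3 write [C3 write: invalidate ['C0=S', 'C1=S'] -> C3=M] -> [I,I,I,M] [MISS #3: write from I]
Op 4: C0 write [C0 write: invalidate ['C3=M'] -> C0=M] -> [M,I,I,I] [MISS #4: write from I]
Op 5: C1 write [C1 write: invalidate ['C0=M'] -> C1=M] -> [I,M,I,I] [MISS #5: write from I]
Op 6: C3 read [C3 read from I: others=['C1=M'] -> C3=S, others downsized to S] -> [I,S,I,S] [MISS #6: read from I]
Op 7: C2 read [C2 read from I: others=['C1=S', 'C3=S'] -> C2=S, others downsized to S] -> [I,S,S,S] [MISS #7: read from I]
Op 8: C0 read [C0 read from I: others=['C1=S', 'C2=S', 'C3=S'] -> C0=S, others downsized to S] -> [S,S,S,S] [MISS #8: read from I]
Op 9: C2 write [C2 write: invalidate ['C0=S', 'C1=S', 'C3=S'] -> C2=M] -> [I,I,M,I] [MISS #9: write from S]

Answer: 9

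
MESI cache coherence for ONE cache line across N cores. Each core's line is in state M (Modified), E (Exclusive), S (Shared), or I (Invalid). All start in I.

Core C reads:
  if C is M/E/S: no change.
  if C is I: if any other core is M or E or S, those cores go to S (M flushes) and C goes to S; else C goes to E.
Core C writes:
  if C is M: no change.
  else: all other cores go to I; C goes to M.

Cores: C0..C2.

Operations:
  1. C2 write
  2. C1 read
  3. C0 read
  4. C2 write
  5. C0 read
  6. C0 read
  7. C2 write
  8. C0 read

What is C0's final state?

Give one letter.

Op 1: C2 write [C2 write: invalidate none -> C2=M] -> [I,I,M]
Op 2: C1 read [C1 read from I: others=['C2=M'] -> C1=S, others downsized to S] -> [I,S,S]
Op 3: C0 read [C0 read from I: others=['C1=S', 'C2=S'] -> C0=S, others downsized to S] -> [S,S,S]
Op 4: C2 write [C2 write: invalidate ['C0=S', 'C1=S'] -> C2=M] -> [I,I,M]
Op 5: C0 read [C0 read from I: others=['C2=M'] -> C0=S, others downsized to S] -> [S,I,S]
Op 6: C0 read [C0 read: already in S, no change] -> [S,I,S]
Op 7: C2 write [C2 write: invalidate ['C0=S'] -> C2=M] -> [I,I,M]
Op 8: C0 read [C0 read from I: others=['C2=M'] -> C0=S, others downsized to S] -> [S,I,S]

Answer: S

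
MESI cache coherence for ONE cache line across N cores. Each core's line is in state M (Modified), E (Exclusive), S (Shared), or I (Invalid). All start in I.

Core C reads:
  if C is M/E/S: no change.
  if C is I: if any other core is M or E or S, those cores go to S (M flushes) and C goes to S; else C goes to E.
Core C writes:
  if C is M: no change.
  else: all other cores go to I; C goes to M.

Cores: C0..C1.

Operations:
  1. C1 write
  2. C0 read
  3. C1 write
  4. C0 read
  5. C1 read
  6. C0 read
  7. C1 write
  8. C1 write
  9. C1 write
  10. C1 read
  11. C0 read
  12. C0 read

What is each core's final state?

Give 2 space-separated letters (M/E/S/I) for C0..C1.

Answer: S S

Derivation:
Op 1: C1 write [C1 write: invalidate none -> C1=M] -> [I,M]
Op 2: C0 read [C0 read from I: others=['C1=M'] -> C0=S, others downsized to S] -> [S,S]
Op 3: C1 write [C1 write: invalidate ['C0=S'] -> C1=M] -> [I,M]
Op 4: C0 read [C0 read from I: others=['C1=M'] -> C0=S, others downsized to S] -> [S,S]
Op 5: C1 read [C1 read: already in S, no change] -> [S,S]
Op 6: C0 read [C0 read: already in S, no change] -> [S,S]
Op 7: C1 write [C1 write: invalidate ['C0=S'] -> C1=M] -> [I,M]
Op 8: C1 write [C1 write: already M (modified), no change] -> [I,M]
Op 9: C1 write [C1 write: already M (modified), no change] -> [I,M]
Op 10: C1 read [C1 read: already in M, no change] -> [I,M]
Op 11: C0 read [C0 read from I: others=['C1=M'] -> C0=S, others downsized to S] -> [S,S]
Op 12: C0 read [C0 read: already in S, no change] -> [S,S]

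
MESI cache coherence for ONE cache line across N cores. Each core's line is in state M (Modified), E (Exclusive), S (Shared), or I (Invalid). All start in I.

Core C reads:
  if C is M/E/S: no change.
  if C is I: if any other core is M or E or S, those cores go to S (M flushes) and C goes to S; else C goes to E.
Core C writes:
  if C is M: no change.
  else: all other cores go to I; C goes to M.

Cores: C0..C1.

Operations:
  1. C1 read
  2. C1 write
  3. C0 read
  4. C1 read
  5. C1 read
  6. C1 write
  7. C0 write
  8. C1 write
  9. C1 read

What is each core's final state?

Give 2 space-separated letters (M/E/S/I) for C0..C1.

Op 1: C1 read [C1 read from I: no other sharers -> C1=E (exclusive)] -> [I,E]
Op 2: C1 write [C1 write: invalidate none -> C1=M] -> [I,M]
Op 3: C0 read [C0 read from I: others=['C1=M'] -> C0=S, others downsized to S] -> [S,S]
Op 4: C1 read [C1 read: already in S, no change] -> [S,S]
Op 5: C1 read [C1 read: already in S, no change] -> [S,S]
Op 6: C1 write [C1 write: invalidate ['C0=S'] -> C1=M] -> [I,M]
Op 7: C0 write [C0 write: invalidate ['C1=M'] -> C0=M] -> [M,I]
Op 8: C1 write [C1 write: invalidate ['C0=M'] -> C1=M] -> [I,M]
Op 9: C1 read [C1 read: already in M, no change] -> [I,M]

Answer: I M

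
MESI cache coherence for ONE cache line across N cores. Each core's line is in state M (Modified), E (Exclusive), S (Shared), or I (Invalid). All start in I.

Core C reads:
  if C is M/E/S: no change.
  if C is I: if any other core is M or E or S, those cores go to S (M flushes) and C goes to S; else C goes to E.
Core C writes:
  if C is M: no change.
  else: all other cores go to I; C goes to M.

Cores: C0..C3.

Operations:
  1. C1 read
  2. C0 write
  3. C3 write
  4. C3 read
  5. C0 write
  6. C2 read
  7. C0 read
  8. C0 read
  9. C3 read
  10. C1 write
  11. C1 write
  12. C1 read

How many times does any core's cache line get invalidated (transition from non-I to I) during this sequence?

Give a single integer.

Op 1: C1 read [C1 read from I: no other sharers -> C1=E (exclusive)] -> [I,E,I,I] (invalidations this op: 0; running total: 0)
Op 2: C0 write [C0 write: invalidate ['C1=E'] -> C0=M] -> [M,I,I,I] (invalidations this op: 1; running total: 1)
Op 3: C3 write [C3 write: invalidate ['C0=M'] -> C3=M] -> [I,I,I,M] (invalidations this op: 1; running total: 2)
Op 4: C3 read [C3 read: already in M, no change] -> [I,I,I,M] (invalidations this op: 0; running total: 2)
Op 5: C0 write [C0 write: invalidate ['C3=M'] -> C0=M] -> [M,I,I,I] (invalidations this op: 1; running total: 3)
Op 6: C2 read [C2 read from I: others=['C0=M'] -> C2=S, others downsized to S] -> [S,I,S,I] (invalidations this op: 0; running total: 3)
Op 7: C0 read [C0 read: already in S, no change] -> [S,I,S,I] (invalidations this op: 0; running total: 3)
Op 8: C0 read [C0 read: already in S, no change] -> [S,I,S,I] (invalidations this op: 0; running total: 3)
Op 9: C3 read [C3 read from I: others=['C0=S', 'C2=S'] -> C3=S, others downsized to S] -> [S,I,S,S] (invalidations this op: 0; running total: 3)
Op 10: C1 write [C1 write: invalidate ['C0=S', 'C2=S', 'C3=S'] -> C1=M] -> [I,M,I,I] (invalidations this op: 3; running total: 6)
Op 11: C1 write [C1 write: already M (modified), no change] -> [I,M,I,I] (invalidations this op: 0; running total: 6)
Op 12: C1 read [C1 read: already in M, no change] -> [I,M,I,I] (invalidations this op: 0; running total: 6)

Answer: 6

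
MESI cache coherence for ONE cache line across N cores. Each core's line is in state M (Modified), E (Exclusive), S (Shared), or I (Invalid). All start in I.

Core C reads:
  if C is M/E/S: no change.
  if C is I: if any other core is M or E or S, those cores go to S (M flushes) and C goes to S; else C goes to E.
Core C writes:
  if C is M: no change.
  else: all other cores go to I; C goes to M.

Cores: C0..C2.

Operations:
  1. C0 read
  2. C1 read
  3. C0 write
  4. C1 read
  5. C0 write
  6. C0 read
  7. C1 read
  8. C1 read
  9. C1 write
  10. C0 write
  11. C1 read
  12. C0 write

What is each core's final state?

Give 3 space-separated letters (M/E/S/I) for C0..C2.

Answer: M I I

Derivation:
Op 1: C0 read [C0 read from I: no other sharers -> C0=E (exclusive)] -> [E,I,I]
Op 2: C1 read [C1 read from I: others=['C0=E'] -> C1=S, others downsized to S] -> [S,S,I]
Op 3: C0 write [C0 write: invalidate ['C1=S'] -> C0=M] -> [M,I,I]
Op 4: C1 read [C1 read from I: others=['C0=M'] -> C1=S, others downsized to S] -> [S,S,I]
Op 5: C0 write [C0 write: invalidate ['C1=S'] -> C0=M] -> [M,I,I]
Op 6: C0 read [C0 read: already in M, no change] -> [M,I,I]
Op 7: C1 read [C1 read from I: others=['C0=M'] -> C1=S, others downsized to S] -> [S,S,I]
Op 8: C1 read [C1 read: already in S, no change] -> [S,S,I]
Op 9: C1 write [C1 write: invalidate ['C0=S'] -> C1=M] -> [I,M,I]
Op 10: C0 write [C0 write: invalidate ['C1=M'] -> C0=M] -> [M,I,I]
Op 11: C1 read [C1 read from I: others=['C0=M'] -> C1=S, others downsized to S] -> [S,S,I]
Op 12: C0 write [C0 write: invalidate ['C1=S'] -> C0=M] -> [M,I,I]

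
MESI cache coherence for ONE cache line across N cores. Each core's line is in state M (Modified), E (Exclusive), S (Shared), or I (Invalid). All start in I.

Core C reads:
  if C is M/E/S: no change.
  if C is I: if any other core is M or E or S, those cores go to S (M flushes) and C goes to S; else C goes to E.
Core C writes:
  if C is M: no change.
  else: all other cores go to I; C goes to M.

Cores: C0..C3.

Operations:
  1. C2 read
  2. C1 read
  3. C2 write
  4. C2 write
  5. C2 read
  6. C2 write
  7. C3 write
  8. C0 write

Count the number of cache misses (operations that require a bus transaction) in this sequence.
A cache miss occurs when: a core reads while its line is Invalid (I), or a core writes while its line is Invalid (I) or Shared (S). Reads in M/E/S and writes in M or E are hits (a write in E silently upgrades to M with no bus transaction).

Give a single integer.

Op 1: C2 read [C2 read from I: no other sharers -> C2=E (exclusive)] -> [I,I,E,I] [MISS #1: read from I]
Op 2: C1 read [C1 read from I: others=['C2=E'] -> C1=S, others downsized to S] -> [I,S,S,I] [MISS #2: read from I]
Op 3: C2 write [C2 write: invalidate ['C1=S'] -> C2=M] -> [I,I,M,I] [MISS #3: write from S]
Op 4: C2 write [C2 write: already M (modified), no change] -> [I,I,M,I] [hit: write from M]
Op 5: C2 read [C2 read: already in M, no change] -> [I,I,M,I] [hit: read from M]
Op 6: C2 write [C2 write: already M (modified), no change] -> [I,I,M,I] [hit: write from M]
Op 7: C3 write [C3 write: invalidate ['C2=M'] -> C3=M] -> [I,I,I,M] [MISS #4: write from I]
Op 8: C0 write [C0 write: invalidate ['C3=M'] -> C0=M] -> [M,I,I,I] [MISS #5: write from I]

Answer: 5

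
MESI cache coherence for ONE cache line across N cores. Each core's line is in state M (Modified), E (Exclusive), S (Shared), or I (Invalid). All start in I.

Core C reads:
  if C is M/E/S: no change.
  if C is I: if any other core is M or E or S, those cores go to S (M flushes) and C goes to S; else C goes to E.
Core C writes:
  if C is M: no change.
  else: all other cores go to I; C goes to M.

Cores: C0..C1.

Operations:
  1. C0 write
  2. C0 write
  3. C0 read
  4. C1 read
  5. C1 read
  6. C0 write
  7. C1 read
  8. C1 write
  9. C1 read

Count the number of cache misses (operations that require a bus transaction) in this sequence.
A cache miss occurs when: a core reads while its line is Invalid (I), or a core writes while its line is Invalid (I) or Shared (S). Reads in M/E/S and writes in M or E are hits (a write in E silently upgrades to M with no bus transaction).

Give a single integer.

Op 1: C0 write [C0 write: invalidate none -> C0=M] -> [M,I] [MISS #1: write from I]
Op 2: C0 write [C0 write: already M (modified), no change] -> [M,I] [hit: write from M]
Op 3: C0 read [C0 read: already in M, no change] -> [M,I] [hit: read from M]
Op 4: C1 read [C1 read from I: others=['C0=M'] -> C1=S, others downsized to S] -> [S,S] [MISS #2: read from I]
Op 5: C1 read [C1 read: already in S, no change] -> [S,S] [hit: read from S]
Op 6: C0 write [C0 write: invalidate ['C1=S'] -> C0=M] -> [M,I] [MISS #3: write from S]
Op 7: C1 read [C1 read from I: others=['C0=M'] -> C1=S, others downsized to S] -> [S,S] [MISS #4: read from I]
Op 8: C1 write [C1 write: invalidate ['C0=S'] -> C1=M] -> [I,M] [MISS #5: write from S]
Op 9: C1 read [C1 read: already in M, no change] -> [I,M] [hit: read from M]

Answer: 5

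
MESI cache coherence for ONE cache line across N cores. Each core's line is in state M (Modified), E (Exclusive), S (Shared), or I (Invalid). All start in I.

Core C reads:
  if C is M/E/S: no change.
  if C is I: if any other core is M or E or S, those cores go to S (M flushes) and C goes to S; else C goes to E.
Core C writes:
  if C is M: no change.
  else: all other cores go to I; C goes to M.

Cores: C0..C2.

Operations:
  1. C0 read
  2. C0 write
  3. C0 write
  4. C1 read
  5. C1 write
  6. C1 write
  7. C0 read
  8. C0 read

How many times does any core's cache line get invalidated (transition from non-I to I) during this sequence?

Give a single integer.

Op 1: C0 read [C0 read from I: no other sharers -> C0=E (exclusive)] -> [E,I,I] (invalidations this op: 0; running total: 0)
Op 2: C0 write [C0 write: invalidate none -> C0=M] -> [M,I,I] (invalidations this op: 0; running total: 0)
Op 3: C0 write [C0 write: already M (modified), no change] -> [M,I,I] (invalidations this op: 0; running total: 0)
Op 4: C1 read [C1 read from I: others=['C0=M'] -> C1=S, others downsized to S] -> [S,S,I] (invalidations this op: 0; running total: 0)
Op 5: C1 write [C1 write: invalidate ['C0=S'] -> C1=M] -> [I,M,I] (invalidations this op: 1; running total: 1)
Op 6: C1 write [C1 write: already M (modified), no change] -> [I,M,I] (invalidations this op: 0; running total: 1)
Op 7: C0 read [C0 read from I: others=['C1=M'] -> C0=S, others downsized to S] -> [S,S,I] (invalidations this op: 0; running total: 1)
Op 8: C0 read [C0 read: already in S, no change] -> [S,S,I] (invalidations this op: 0; running total: 1)

Answer: 1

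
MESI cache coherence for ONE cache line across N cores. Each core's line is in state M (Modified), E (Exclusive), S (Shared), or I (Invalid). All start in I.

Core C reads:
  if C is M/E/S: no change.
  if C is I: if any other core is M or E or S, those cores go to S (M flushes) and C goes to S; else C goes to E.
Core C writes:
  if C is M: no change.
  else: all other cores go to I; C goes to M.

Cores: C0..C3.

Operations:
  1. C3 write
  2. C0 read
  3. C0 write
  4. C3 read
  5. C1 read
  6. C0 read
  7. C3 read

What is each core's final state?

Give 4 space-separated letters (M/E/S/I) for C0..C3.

Answer: S S I S

Derivation:
Op 1: C3 write [C3 write: invalidate none -> C3=M] -> [I,I,I,M]
Op 2: C0 read [C0 read from I: others=['C3=M'] -> C0=S, others downsized to S] -> [S,I,I,S]
Op 3: C0 write [C0 write: invalidate ['C3=S'] -> C0=M] -> [M,I,I,I]
Op 4: C3 read [C3 read from I: others=['C0=M'] -> C3=S, others downsized to S] -> [S,I,I,S]
Op 5: C1 read [C1 read from I: others=['C0=S', 'C3=S'] -> C1=S, others downsized to S] -> [S,S,I,S]
Op 6: C0 read [C0 read: already in S, no change] -> [S,S,I,S]
Op 7: C3 read [C3 read: already in S, no change] -> [S,S,I,S]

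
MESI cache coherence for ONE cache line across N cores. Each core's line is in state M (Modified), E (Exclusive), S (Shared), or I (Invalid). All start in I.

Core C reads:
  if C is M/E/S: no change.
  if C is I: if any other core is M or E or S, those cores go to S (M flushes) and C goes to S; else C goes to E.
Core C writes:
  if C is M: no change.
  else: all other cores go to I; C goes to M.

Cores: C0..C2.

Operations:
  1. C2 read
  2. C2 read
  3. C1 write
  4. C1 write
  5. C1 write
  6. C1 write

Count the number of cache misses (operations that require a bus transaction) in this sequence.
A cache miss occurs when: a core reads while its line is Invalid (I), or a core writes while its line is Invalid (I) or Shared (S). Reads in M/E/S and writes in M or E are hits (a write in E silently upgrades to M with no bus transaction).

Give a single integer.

Op 1: C2 read [C2 read from I: no other sharers -> C2=E (exclusive)] -> [I,I,E] [MISS #1: read from I]
Op 2: C2 read [C2 read: already in E, no change] -> [I,I,E] [hit: read from E]
Op 3: C1 write [C1 write: invalidate ['C2=E'] -> C1=M] -> [I,M,I] [MISS #2: write from I]
Op 4: C1 write [C1 write: already M (modified), no change] -> [I,M,I] [hit: write from M]
Op 5: C1 write [C1 write: already M (modified), no change] -> [I,M,I] [hit: write from M]
Op 6: C1 write [C1 write: already M (modified), no change] -> [I,M,I] [hit: write from M]

Answer: 2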